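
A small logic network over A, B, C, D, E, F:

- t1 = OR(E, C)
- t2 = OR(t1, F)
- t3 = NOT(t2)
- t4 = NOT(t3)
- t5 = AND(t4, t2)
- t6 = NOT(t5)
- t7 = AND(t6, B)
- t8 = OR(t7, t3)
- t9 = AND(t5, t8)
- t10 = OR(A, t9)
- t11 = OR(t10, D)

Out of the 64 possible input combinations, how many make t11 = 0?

t11 = OR(t10, D) must be 0, so both t10 = 0 and D = 0.
t10 = OR(A, t9) must be 0, so both A = 0 and t9 = 0.
Enumerating the 64 input combinations, 16 give t11 = 0 and 48 give t11 = 1.

16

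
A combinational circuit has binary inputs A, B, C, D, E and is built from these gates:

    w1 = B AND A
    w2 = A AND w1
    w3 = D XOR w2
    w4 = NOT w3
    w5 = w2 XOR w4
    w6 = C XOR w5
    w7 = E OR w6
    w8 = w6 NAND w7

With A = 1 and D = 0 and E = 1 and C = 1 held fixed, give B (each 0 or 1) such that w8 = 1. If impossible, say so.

B=1

Check with A = 1 and D = 0 and E = 1 and C = 1 and B=1:
w1 = B AND A = 1 AND 1 = 1
w2 = A AND w1 = 1 AND 1 = 1
w3 = D XOR w2 = 0 XOR 1 = 1
w4 = NOT w3 = NOT 1 = 0
w5 = w2 XOR w4 = 1 XOR 0 = 1
w6 = C XOR w5 = 1 XOR 1 = 0
w7 = E OR w6 = 1 OR 0 = 1
w8 = w6 NAND w7 = 0 NAND 1 = 1
So w8 = 1.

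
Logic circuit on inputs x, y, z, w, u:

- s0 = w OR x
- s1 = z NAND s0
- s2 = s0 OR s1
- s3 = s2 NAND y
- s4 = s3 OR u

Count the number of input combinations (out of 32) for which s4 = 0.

8

s4 = s3 OR u must be 0, so both s3 = 0 and u = 0.
Enumerating the 32 input combinations, 8 give s4 = 0 and 24 give s4 = 1.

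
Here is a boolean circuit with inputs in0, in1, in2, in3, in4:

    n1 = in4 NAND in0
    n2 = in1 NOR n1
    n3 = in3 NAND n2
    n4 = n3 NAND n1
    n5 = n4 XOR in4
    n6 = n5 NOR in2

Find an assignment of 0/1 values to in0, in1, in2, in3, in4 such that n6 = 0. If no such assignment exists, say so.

in0=0, in1=0, in2=1, in3=0, in4=0

n6 = n5 NOR in2 must be 0, so at least one of n5, in2 is 1.
Check with in0=0, in1=0, in2=1, in3=0, in4=0:
n1 = in4 NAND in0 = 0 NAND 0 = 1
n2 = in1 NOR n1 = 0 NOR 1 = 0
n3 = in3 NAND n2 = 0 NAND 0 = 1
n4 = n3 NAND n1 = 1 NAND 1 = 0
n5 = n4 XOR in4 = 0 XOR 0 = 0
n6 = n5 NOR in2 = 0 NOR 1 = 0
So n6 = 0 as required.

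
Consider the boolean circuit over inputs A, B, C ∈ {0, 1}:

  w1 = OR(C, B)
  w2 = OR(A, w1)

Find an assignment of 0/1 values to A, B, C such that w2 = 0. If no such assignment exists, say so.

Check with A=0 B=0 C=0:
w1 = OR(C, B) = OR(0, 0) = 0
w2 = OR(A, w1) = OR(0, 0) = 0
So w2 = 0 as required.

A=0 B=0 C=0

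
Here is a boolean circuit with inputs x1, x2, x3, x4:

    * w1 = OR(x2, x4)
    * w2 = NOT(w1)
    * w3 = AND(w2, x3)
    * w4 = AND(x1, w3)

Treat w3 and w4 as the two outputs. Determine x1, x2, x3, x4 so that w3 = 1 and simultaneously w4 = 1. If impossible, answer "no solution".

x1=1, x2=0, x3=1, x4=0

Check with x1=1, x2=0, x3=1, x4=0:
w1 = OR(x2, x4) = OR(0, 0) = 0
w2 = NOT(w1) = NOT 0 = 1
w3 = AND(w2, x3) = AND(1, 1) = 1
w4 = AND(x1, w3) = AND(1, 1) = 1
So w3 = 1 and w4 = 1.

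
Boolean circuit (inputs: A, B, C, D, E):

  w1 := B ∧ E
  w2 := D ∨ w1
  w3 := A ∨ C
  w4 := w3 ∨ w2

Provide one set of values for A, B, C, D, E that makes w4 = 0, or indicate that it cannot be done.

Check with A=0 B=1 C=0 D=0 E=0:
w1 = B ∧ E = 1 ∧ 0 = 0
w2 = D ∨ w1 = 0 ∨ 0 = 0
w3 = A ∨ C = 0 ∨ 0 = 0
w4 = w3 ∨ w2 = 0 ∨ 0 = 0
So w4 = 0 as required.

A=0 B=1 C=0 D=0 E=0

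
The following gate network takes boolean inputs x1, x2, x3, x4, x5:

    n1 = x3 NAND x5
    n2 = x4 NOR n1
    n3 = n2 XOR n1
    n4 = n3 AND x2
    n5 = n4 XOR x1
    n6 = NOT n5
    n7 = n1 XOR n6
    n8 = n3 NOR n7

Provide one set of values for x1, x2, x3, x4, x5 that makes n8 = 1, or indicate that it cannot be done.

x1=1, x2=0, x3=1, x4=1, x5=1

n8 = n3 NOR n7 must be 1, so both n3 = 0 and n7 = 0.
n3 = n2 XOR n1 must be 0, so n2 and n1 are equal.
Check with x1=1, x2=0, x3=1, x4=1, x5=1:
n1 = x3 NAND x5 = 1 NAND 1 = 0
n2 = x4 NOR n1 = 1 NOR 0 = 0
n3 = n2 XOR n1 = 0 XOR 0 = 0
n4 = n3 AND x2 = 0 AND 0 = 0
n5 = n4 XOR x1 = 0 XOR 1 = 1
n6 = NOT n5 = NOT 1 = 0
n7 = n1 XOR n6 = 0 XOR 0 = 0
n8 = n3 NOR n7 = 0 NOR 0 = 1
So n8 = 1 as required.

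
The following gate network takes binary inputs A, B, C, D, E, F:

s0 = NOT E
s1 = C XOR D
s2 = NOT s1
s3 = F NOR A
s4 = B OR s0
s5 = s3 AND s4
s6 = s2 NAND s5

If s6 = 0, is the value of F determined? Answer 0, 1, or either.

s6 = s2 NAND s5 must be 0, so both s2 = 1 and s5 = 1.
Every assignment with s6 = 0 has F = 0; there are 6 such assignment(s).

0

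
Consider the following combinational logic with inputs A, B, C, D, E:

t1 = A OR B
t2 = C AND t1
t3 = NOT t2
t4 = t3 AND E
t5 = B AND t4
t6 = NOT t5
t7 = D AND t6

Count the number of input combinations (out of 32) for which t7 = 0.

t7 = D AND t6 must be 0, so at least one of D, t6 is 0.
Enumerating the 32 input combinations, 18 give t7 = 0 and 14 give t7 = 1.

18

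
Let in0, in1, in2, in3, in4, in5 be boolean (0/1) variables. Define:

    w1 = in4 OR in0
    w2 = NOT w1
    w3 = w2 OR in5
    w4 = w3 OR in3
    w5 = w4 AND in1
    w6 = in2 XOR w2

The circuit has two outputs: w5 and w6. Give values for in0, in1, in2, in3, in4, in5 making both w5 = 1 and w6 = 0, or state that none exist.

in0=1, in1=1, in2=0, in3=1, in4=1, in5=0

Check with in0=1, in1=1, in2=0, in3=1, in4=1, in5=0:
w1 = in4 OR in0 = 1 OR 1 = 1
w2 = NOT w1 = NOT 1 = 0
w3 = w2 OR in5 = 0 OR 0 = 0
w4 = w3 OR in3 = 0 OR 1 = 1
w5 = w4 AND in1 = 1 AND 1 = 1
w6 = in2 XOR w2 = 0 XOR 0 = 0
So w5 = 1 and w6 = 0.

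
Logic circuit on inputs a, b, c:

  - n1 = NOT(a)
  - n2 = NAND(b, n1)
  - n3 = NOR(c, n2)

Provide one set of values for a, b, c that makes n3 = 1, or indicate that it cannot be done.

n3 = NOR(c, n2) must be 1, so both c = 0 and n2 = 0.
n2 = NAND(b, n1) must be 0, so both b = 1 and n1 = 1.
Check with a=0 b=1 c=0:
n1 = NOT(a) = NOT 0 = 1
n2 = NAND(b, n1) = NAND(1, 1) = 0
n3 = NOR(c, n2) = NOR(0, 0) = 1
So n3 = 1 as required.

a=0 b=1 c=0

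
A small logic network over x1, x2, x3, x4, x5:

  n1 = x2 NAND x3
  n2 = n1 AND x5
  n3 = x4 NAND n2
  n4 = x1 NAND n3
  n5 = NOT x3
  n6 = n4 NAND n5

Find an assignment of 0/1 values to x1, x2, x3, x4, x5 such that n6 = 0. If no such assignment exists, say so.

Check with x1=0 x2=0 x3=0 x4=0 x5=0:
n1 = x2 NAND x3 = 0 NAND 0 = 1
n2 = n1 AND x5 = 1 AND 0 = 0
n3 = x4 NAND n2 = 0 NAND 0 = 1
n4 = x1 NAND n3 = 0 NAND 1 = 1
n5 = NOT x3 = NOT 0 = 1
n6 = n4 NAND n5 = 1 NAND 1 = 0
So n6 = 0 as required.

x1=0 x2=0 x3=0 x4=0 x5=0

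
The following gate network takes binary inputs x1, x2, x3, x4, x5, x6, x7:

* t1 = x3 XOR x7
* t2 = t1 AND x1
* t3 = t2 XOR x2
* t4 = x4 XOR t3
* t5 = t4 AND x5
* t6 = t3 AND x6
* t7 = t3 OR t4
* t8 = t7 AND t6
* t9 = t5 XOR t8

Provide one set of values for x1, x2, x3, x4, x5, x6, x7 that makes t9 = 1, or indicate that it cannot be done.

x1=0, x2=1, x3=0, x4=0, x5=0, x6=1, x7=0

t9 = t5 XOR t8 must be 1, so t5 and t8 differ.
Check with x1=0, x2=1, x3=0, x4=0, x5=0, x6=1, x7=0:
t1 = x3 XOR x7 = 0 XOR 0 = 0
t2 = t1 AND x1 = 0 AND 0 = 0
t3 = t2 XOR x2 = 0 XOR 1 = 1
t4 = x4 XOR t3 = 0 XOR 1 = 1
t5 = t4 AND x5 = 1 AND 0 = 0
t6 = t3 AND x6 = 1 AND 1 = 1
t7 = t3 OR t4 = 1 OR 1 = 1
t8 = t7 AND t6 = 1 AND 1 = 1
t9 = t5 XOR t8 = 0 XOR 1 = 1
So t9 = 1 as required.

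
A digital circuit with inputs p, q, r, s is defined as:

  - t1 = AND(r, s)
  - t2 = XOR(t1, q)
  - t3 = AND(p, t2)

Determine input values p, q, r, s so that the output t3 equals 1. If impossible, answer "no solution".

Check with p=1, q=1, r=1, s=0:
t1 = AND(r, s) = AND(1, 0) = 0
t2 = XOR(t1, q) = XOR(0, 1) = 1
t3 = AND(p, t2) = AND(1, 1) = 1
So t3 = 1 as required.

p=1, q=1, r=1, s=0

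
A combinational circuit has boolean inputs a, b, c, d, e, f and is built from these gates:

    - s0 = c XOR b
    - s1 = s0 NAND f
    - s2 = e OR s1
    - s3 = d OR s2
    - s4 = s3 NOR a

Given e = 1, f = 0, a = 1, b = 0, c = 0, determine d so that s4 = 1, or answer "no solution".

With e = 1, f = 0, a = 1, b = 0, c = 0 fixed, none of the 2 settings of d give s4 = 1.
For example, with d=0:
s0 = c XOR b = 0 XOR 0 = 0
s1 = s0 NAND f = 0 NAND 0 = 1
s2 = e OR s1 = 1 OR 1 = 1
s3 = d OR s2 = 0 OR 1 = 1
s4 = s3 NOR a = 1 NOR 1 = 0
giving s4 = 0 ≠ 1.

no solution exists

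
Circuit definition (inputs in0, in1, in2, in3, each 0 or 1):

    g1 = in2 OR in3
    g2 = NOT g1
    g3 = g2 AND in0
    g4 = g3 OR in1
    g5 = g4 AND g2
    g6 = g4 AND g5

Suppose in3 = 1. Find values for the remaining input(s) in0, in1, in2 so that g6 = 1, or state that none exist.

With in3 = 1 fixed, none of the 8 settings of in0, in1, in2 give g6 = 1.
For example, with in0=1, in1=1, in2=0:
g1 = in2 OR in3 = 0 OR 1 = 1
g2 = NOT g1 = NOT 1 = 0
g3 = g2 AND in0 = 0 AND 1 = 0
g4 = g3 OR in1 = 0 OR 1 = 1
g5 = g4 AND g2 = 1 AND 0 = 0
g6 = g4 AND g5 = 1 AND 0 = 0
giving g6 = 0 ≠ 1.

no solution exists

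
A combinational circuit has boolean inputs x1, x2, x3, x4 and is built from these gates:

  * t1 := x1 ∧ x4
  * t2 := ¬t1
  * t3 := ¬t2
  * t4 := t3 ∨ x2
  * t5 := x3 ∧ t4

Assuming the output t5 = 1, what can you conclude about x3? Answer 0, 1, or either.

1

t5 = x3 ∧ t4 must be 1, so both x3 = 1 and t4 = 1.
t4 = t3 ∨ x2 must be 1, so at least one of t3, x2 is 1.
Every assignment with t5 = 1 has x3 = 1; there are 5 such assignment(s).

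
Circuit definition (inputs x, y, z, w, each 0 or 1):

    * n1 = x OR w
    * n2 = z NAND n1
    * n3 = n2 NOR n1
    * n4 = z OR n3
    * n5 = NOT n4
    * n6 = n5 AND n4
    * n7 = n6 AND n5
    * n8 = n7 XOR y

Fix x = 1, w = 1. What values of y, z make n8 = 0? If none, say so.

n8 = n7 XOR y must be 0, so n7 and y are equal.
Check with x = 1, w = 1 and y=0, z=0:
n1 = x OR w = 1 OR 1 = 1
n2 = z NAND n1 = 0 NAND 1 = 1
n3 = n2 NOR n1 = 1 NOR 1 = 0
n4 = z OR n3 = 0 OR 0 = 0
n5 = NOT n4 = NOT 0 = 1
n6 = n5 AND n4 = 1 AND 0 = 0
n7 = n6 AND n5 = 0 AND 1 = 0
n8 = n7 XOR y = 0 XOR 0 = 0
So n8 = 0.

y=0, z=0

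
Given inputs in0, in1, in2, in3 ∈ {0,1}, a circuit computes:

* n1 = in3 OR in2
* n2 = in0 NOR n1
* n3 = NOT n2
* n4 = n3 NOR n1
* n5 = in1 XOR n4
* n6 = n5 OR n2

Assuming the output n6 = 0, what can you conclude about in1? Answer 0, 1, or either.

0

n6 = n5 OR n2 must be 0, so both n5 = 0 and n2 = 0.
Every assignment with n6 = 0 has in1 = 0; there are 7 such assignment(s).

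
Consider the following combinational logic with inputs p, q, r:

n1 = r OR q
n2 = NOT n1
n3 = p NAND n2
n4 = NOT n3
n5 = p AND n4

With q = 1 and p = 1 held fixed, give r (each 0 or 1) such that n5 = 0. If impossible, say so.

Check with q = 1 and p = 1 and r=1:
n1 = r OR q = 1 OR 1 = 1
n2 = NOT n1 = NOT 1 = 0
n3 = p NAND n2 = 1 NAND 0 = 1
n4 = NOT n3 = NOT 1 = 0
n5 = p AND n4 = 1 AND 0 = 0
So n5 = 0.

r=1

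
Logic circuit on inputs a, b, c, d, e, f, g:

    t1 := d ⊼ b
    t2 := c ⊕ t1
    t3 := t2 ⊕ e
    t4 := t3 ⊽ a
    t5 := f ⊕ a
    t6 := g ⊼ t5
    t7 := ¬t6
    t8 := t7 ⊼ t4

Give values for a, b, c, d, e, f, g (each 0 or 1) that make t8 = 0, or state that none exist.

a=0, b=1, c=0, d=0, e=1, f=1, g=1

t8 = t7 ⊼ t4 must be 0, so both t7 = 1 and t4 = 1.
t7 = ¬t6 must be 1, so t6 = 0.
Check with a=0, b=1, c=0, d=0, e=1, f=1, g=1:
t1 = d ⊼ b = 0 ⊼ 1 = 1
t2 = c ⊕ t1 = 0 ⊕ 1 = 1
t3 = t2 ⊕ e = 1 ⊕ 1 = 0
t4 = t3 ⊽ a = 0 ⊽ 0 = 1
t5 = f ⊕ a = 1 ⊕ 0 = 1
t6 = g ⊼ t5 = 1 ⊼ 1 = 0
t7 = ¬t6 = ¬0 = 1
t8 = t7 ⊼ t4 = 1 ⊼ 1 = 0
So t8 = 0 as required.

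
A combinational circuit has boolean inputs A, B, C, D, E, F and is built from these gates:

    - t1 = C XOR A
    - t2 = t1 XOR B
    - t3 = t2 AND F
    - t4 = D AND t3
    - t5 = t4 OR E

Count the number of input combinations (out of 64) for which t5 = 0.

28

t5 = t4 OR E must be 0, so both t4 = 0 and E = 0.
t4 = D AND t3 must be 0, so at least one of D, t3 is 0.
Enumerating the 64 input combinations, 28 give t5 = 0 and 36 give t5 = 1.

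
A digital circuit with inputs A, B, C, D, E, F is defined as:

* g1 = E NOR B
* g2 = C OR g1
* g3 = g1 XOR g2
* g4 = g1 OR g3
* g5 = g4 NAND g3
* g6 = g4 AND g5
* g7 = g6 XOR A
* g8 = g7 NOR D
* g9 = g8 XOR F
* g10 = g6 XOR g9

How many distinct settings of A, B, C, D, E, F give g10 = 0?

g10 = g6 XOR g9 must be 0, so g6 and g9 are equal.
Enumerating the 64 input combinations, 32 give g10 = 0 and 32 give g10 = 1.

32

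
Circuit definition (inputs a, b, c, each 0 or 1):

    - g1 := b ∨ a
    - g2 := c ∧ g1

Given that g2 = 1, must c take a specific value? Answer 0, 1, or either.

1

g2 = c ∧ g1 must be 1, so both c = 1 and g1 = 1.
Every assignment with g2 = 1 has c = 1; there are 3 such assignment(s).
  a=0, b=1, c=1
  a=1, b=0, c=1
  a=1, b=1, c=1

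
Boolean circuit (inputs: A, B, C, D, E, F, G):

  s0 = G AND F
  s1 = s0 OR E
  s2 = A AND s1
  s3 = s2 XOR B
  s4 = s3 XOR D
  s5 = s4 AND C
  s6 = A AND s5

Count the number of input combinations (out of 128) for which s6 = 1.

16

s6 = A AND s5 must be 1, so both A = 1 and s5 = 1.
s5 = s4 AND C must be 1, so both s4 = 1 and C = 1.
s4 = s3 XOR D must be 1, so s3 and D differ.
Enumerating the 128 input combinations, 16 give s6 = 1 and 112 give s6 = 0.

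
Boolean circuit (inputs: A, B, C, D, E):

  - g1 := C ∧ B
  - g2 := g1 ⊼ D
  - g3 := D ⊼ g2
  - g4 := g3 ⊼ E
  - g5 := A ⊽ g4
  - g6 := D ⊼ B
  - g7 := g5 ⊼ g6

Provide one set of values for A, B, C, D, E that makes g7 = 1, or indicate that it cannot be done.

A=1, B=1, C=1, D=1, E=0

g7 = g5 ⊼ g6 must be 1, so at least one of g5, g6 is 0.
Check with A=1, B=1, C=1, D=1, E=0:
g1 = C ∧ B = 1 ∧ 1 = 1
g2 = g1 ⊼ D = 1 ⊼ 1 = 0
g3 = D ⊼ g2 = 1 ⊼ 0 = 1
g4 = g3 ⊼ E = 1 ⊼ 0 = 1
g5 = A ⊽ g4 = 1 ⊽ 1 = 0
g6 = D ⊼ B = 1 ⊼ 1 = 0
g7 = g5 ⊼ g6 = 0 ⊼ 0 = 1
So g7 = 1 as required.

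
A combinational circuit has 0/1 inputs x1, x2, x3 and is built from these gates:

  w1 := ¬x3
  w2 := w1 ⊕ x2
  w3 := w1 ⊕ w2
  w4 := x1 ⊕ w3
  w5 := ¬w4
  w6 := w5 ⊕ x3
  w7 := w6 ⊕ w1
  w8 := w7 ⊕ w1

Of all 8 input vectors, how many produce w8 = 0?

w8 = w7 ⊕ w1 must be 0, so w7 and w1 are equal.
Satisfying assignments:
  x1=0, x2=0, x3=1
  x1=0, x2=1, x3=0
  x1=1, x2=0, x3=0
  x1=1, x2=1, x3=1

4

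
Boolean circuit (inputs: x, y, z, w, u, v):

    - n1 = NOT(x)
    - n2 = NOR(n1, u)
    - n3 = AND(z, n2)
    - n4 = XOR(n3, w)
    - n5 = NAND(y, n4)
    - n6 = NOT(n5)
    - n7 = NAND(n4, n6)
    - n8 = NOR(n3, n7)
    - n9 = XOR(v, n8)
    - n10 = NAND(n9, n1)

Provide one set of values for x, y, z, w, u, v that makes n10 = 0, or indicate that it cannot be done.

x=0, y=0, z=1, w=0, u=0, v=1

n10 = NAND(n9, n1) must be 0, so both n9 = 1 and n1 = 1.
Check with x=0, y=0, z=1, w=0, u=0, v=1:
n1 = NOT(x) = NOT 0 = 1
n2 = NOR(n1, u) = NOR(1, 0) = 0
n3 = AND(z, n2) = AND(1, 0) = 0
n4 = XOR(n3, w) = XOR(0, 0) = 0
n5 = NAND(y, n4) = NAND(0, 0) = 1
n6 = NOT(n5) = NOT 1 = 0
n7 = NAND(n4, n6) = NAND(0, 0) = 1
n8 = NOR(n3, n7) = NOR(0, 1) = 0
n9 = XOR(v, n8) = XOR(1, 0) = 1
n10 = NAND(n9, n1) = NAND(1, 1) = 0
So n10 = 0 as required.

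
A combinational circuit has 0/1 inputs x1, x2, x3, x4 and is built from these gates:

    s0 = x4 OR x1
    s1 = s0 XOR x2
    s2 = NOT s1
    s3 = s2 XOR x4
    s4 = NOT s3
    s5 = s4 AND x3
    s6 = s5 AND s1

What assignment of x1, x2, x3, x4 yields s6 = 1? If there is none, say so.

x1=0, x2=1, x3=1, x4=0

s6 = s5 AND s1 must be 1, so both s5 = 1 and s1 = 1.
s5 = s4 AND x3 must be 1, so both s4 = 1 and x3 = 1.
s1 = s0 XOR x2 must be 1, so s0 and x2 differ.
Check with x1=0, x2=1, x3=1, x4=0:
s0 = x4 OR x1 = 0 OR 0 = 0
s1 = s0 XOR x2 = 0 XOR 1 = 1
s2 = NOT s1 = NOT 1 = 0
s3 = s2 XOR x4 = 0 XOR 0 = 0
s4 = NOT s3 = NOT 0 = 1
s5 = s4 AND x3 = 1 AND 1 = 1
s6 = s5 AND s1 = 1 AND 1 = 1
So s6 = 1 as required.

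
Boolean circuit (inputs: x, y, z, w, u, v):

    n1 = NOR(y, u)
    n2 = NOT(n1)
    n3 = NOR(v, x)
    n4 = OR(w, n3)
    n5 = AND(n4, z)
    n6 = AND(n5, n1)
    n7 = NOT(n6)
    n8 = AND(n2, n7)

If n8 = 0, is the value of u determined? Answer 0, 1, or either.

0

n8 = AND(n2, n7) must be 0, so at least one of n2, n7 is 0.
Every assignment with n8 = 0 has u = 0; there are 16 such assignment(s).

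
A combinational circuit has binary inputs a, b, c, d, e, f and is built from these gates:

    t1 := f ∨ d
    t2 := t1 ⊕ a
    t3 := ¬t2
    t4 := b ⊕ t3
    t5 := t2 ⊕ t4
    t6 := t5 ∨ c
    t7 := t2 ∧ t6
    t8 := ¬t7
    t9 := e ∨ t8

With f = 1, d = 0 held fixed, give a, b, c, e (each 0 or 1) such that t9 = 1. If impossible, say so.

a=1 b=1 c=0 e=1

t9 = e ∨ t8 must be 1, so at least one of e, t8 is 1.
Check with f = 1, d = 0 and a=1, b=1, c=0, e=1:
t1 = f ∨ d = 1 ∨ 0 = 1
t2 = t1 ⊕ a = 1 ⊕ 1 = 0
t3 = ¬t2 = ¬0 = 1
t4 = b ⊕ t3 = 1 ⊕ 1 = 0
t5 = t2 ⊕ t4 = 0 ⊕ 0 = 0
t6 = t5 ∨ c = 0 ∨ 0 = 0
t7 = t2 ∧ t6 = 0 ∧ 0 = 0
t8 = ¬t7 = ¬0 = 1
t9 = e ∨ t8 = 1 ∨ 1 = 1
So t9 = 1.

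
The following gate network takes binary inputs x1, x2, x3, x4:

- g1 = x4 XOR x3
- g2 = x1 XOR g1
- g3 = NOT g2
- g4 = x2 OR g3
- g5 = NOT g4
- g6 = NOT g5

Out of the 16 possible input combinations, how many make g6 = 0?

4

g6 = NOT g5 must be 0, so g5 = 1.
g5 = NOT g4 must be 1, so g4 = 0.
g4 = x2 OR g3 must be 0, so both x2 = 0 and g3 = 0.
Satisfying assignments:
  x1=0, x2=0, x3=0, x4=1
  x1=0, x2=0, x3=1, x4=0
  x1=1, x2=0, x3=0, x4=0
  x1=1, x2=0, x3=1, x4=1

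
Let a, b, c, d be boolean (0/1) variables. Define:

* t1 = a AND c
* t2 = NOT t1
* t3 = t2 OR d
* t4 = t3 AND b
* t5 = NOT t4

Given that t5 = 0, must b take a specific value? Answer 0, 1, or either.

t5 = NOT t4 must be 0, so t4 = 1.
t4 = t3 AND b must be 1, so both t3 = 1 and b = 1.
Every assignment with t5 = 0 has b = 1; there are 7 such assignment(s).

1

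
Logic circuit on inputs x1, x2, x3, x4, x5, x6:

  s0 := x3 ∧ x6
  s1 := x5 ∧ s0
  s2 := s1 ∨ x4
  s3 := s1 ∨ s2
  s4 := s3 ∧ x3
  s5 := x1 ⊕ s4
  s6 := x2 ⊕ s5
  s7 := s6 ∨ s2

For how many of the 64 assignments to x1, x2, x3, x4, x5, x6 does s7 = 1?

s7 = s6 ∨ s2 must be 1, so at least one of s6, s2 is 1.
Enumerating the 64 input combinations, 50 give s7 = 1 and 14 give s7 = 0.

50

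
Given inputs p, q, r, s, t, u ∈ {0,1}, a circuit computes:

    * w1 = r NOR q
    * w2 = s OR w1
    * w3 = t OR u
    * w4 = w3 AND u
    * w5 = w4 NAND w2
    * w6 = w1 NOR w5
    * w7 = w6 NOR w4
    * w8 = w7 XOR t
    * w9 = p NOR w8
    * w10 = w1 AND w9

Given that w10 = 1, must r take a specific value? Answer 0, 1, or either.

w10 = w1 AND w9 must be 1, so both w1 = 1 and w9 = 1.
w1 = r NOR q must be 1, so both r = 0 and q = 0.
w9 = p NOR w8 must be 1, so both p = 0 and w8 = 0.
Every assignment with w10 = 1 has r = 0; there are 4 such assignment(s).
  p=0, q=0, r=0, s=0, t=0, u=1
  p=0, q=0, r=0, s=0, t=1, u=0
  p=0, q=0, r=0, s=1, t=0, u=1
  p=0, q=0, r=0, s=1, t=1, u=0

0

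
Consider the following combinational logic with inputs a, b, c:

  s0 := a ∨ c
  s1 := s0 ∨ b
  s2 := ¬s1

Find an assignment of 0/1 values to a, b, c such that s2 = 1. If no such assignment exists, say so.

s2 = ¬s1 must be 1, so s1 = 0.
s1 = s0 ∨ b must be 0, so both s0 = 0 and b = 0.
Check with a=0 b=0 c=0:
s0 = a ∨ c = 0 ∨ 0 = 0
s1 = s0 ∨ b = 0 ∨ 0 = 0
s2 = ¬s1 = ¬0 = 1
So s2 = 1 as required.

a=0 b=0 c=0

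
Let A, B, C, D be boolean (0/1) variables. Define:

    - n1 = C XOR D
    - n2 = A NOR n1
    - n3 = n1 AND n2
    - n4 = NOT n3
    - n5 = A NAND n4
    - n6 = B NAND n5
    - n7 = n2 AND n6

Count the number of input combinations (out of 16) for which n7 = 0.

n7 = n2 AND n6 must be 0, so at least one of n2, n6 is 0.
Enumerating the 16 input combinations, 14 give n7 = 0 and 2 give n7 = 1.

14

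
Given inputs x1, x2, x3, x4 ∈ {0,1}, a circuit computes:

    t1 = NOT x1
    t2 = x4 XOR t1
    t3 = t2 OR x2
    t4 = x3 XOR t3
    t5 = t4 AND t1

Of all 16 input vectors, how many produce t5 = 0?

t5 = t4 AND t1 must be 0, so at least one of t4, t1 is 0.
Enumerating the 16 input combinations, 12 give t5 = 0 and 4 give t5 = 1.

12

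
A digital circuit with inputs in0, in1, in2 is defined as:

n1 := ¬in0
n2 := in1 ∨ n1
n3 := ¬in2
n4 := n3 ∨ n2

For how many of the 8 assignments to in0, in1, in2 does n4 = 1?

n4 = n3 ∨ n2 must be 1, so at least one of n3, n2 is 1.
Enumerating the 8 input combinations, 7 give n4 = 1 and 1 give n4 = 0.

7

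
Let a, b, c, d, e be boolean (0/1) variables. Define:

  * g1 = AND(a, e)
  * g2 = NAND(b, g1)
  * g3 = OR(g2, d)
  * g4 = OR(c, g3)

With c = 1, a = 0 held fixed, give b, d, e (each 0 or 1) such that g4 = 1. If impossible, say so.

b=0, d=1, e=0

g4 = OR(c, g3) must be 1, so at least one of c, g3 is 1.
Check with c = 1, a = 0 and b=0, d=1, e=0:
g1 = AND(a, e) = AND(0, 0) = 0
g2 = NAND(b, g1) = NAND(0, 0) = 1
g3 = OR(g2, d) = OR(1, 1) = 1
g4 = OR(c, g3) = OR(1, 1) = 1
So g4 = 1.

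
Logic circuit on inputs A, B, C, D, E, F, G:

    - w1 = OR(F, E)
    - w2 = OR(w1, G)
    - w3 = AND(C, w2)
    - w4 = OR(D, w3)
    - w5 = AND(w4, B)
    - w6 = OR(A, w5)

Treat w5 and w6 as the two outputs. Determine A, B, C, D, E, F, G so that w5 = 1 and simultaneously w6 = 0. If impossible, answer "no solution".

no solution exists

Across all 128 input combinations, none give both w5 = 1 and w6 = 0.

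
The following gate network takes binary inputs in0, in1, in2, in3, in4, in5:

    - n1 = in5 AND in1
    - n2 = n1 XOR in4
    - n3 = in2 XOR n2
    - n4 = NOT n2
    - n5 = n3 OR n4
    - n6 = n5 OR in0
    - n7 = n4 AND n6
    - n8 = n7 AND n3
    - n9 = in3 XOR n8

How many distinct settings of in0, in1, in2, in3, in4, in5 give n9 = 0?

32

n9 = in3 XOR n8 must be 0, so in3 and n8 are equal.
Enumerating the 64 input combinations, 32 give n9 = 0 and 32 give n9 = 1.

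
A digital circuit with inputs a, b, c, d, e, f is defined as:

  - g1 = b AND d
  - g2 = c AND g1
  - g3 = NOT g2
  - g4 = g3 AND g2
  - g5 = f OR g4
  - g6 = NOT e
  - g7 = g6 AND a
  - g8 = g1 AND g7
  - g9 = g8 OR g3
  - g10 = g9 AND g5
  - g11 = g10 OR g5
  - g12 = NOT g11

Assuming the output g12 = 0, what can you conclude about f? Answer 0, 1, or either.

g12 = NOT g11 must be 0, so g11 = 1.
g11 = g10 OR g5 must be 1, so at least one of g10, g5 is 1.
Every assignment with g12 = 0 has f = 1; there are 32 such assignment(s).

1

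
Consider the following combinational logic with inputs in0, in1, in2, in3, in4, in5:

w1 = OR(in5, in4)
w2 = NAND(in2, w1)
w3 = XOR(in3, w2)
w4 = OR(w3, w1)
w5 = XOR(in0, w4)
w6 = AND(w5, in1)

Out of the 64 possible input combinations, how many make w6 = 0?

w6 = AND(w5, in1) must be 0, so at least one of w5, in1 is 0.
Enumerating the 64 input combinations, 48 give w6 = 0 and 16 give w6 = 1.

48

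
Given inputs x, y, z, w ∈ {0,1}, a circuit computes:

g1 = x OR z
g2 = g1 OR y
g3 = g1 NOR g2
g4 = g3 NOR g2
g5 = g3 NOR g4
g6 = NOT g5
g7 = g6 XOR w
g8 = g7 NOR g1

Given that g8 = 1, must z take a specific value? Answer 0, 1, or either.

g8 = g7 NOR g1 must be 1, so both g7 = 0 and g1 = 0.
g7 = g6 XOR w must be 0, so g6 and w are equal.
g1 = x OR z must be 0, so both x = 0 and z = 0.
Every assignment with g8 = 1 has z = 0; there are 2 such assignment(s).
  x=0, y=0, z=0, w=1
  x=0, y=1, z=0, w=0

0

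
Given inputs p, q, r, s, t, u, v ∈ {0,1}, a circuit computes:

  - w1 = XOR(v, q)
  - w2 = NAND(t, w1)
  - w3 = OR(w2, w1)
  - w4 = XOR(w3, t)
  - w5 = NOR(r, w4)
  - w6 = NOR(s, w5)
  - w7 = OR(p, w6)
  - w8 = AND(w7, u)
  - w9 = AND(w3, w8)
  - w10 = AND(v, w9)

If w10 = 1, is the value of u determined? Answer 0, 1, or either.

1

w10 = AND(v, w9) must be 1, so both v = 1 and w9 = 1.
w9 = AND(w3, w8) must be 1, so both w3 = 1 and w8 = 1.
w3 = OR(w2, w1) must be 1, so at least one of w2, w1 is 1.
Every assignment with w10 = 1 has u = 1; there are 22 such assignment(s).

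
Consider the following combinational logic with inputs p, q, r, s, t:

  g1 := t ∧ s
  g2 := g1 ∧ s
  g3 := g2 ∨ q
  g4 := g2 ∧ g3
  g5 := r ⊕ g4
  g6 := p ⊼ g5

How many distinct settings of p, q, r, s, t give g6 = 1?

24

g6 = p ⊼ g5 must be 1, so at least one of p, g5 is 0.
Enumerating the 32 input combinations, 24 give g6 = 1 and 8 give g6 = 0.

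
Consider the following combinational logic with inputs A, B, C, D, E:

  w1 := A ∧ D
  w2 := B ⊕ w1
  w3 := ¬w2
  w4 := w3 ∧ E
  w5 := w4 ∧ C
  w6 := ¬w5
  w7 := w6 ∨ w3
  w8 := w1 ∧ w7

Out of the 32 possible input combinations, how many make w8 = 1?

8

w8 = w1 ∧ w7 must be 1, so both w1 = 1 and w7 = 1.
w1 = A ∧ D must be 1, so both A = 1 and D = 1.
w7 = w6 ∨ w3 must be 1, so at least one of w6, w3 is 1.
Enumerating the 32 input combinations, 8 give w8 = 1 and 24 give w8 = 0.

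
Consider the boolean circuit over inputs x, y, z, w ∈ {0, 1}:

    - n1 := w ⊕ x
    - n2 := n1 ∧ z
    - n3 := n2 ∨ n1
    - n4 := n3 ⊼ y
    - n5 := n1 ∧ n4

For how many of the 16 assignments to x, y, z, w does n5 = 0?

n5 = n1 ∧ n4 must be 0, so at least one of n1, n4 is 0.
Enumerating the 16 input combinations, 12 give n5 = 0 and 4 give n5 = 1.

12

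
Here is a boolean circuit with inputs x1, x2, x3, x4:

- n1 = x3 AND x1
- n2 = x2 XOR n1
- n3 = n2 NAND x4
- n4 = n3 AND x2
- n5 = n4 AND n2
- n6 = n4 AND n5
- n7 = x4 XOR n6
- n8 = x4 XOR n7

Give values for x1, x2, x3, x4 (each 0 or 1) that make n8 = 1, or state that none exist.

x1=1, x2=1, x3=0, x4=0

n8 = x4 XOR n7 must be 1, so x4 and n7 differ.
Check with x1=1, x2=1, x3=0, x4=0:
n1 = x3 AND x1 = 0 AND 1 = 0
n2 = x2 XOR n1 = 1 XOR 0 = 1
n3 = n2 NAND x4 = 1 NAND 0 = 1
n4 = n3 AND x2 = 1 AND 1 = 1
n5 = n4 AND n2 = 1 AND 1 = 1
n6 = n4 AND n5 = 1 AND 1 = 1
n7 = x4 XOR n6 = 0 XOR 1 = 1
n8 = x4 XOR n7 = 0 XOR 1 = 1
So n8 = 1 as required.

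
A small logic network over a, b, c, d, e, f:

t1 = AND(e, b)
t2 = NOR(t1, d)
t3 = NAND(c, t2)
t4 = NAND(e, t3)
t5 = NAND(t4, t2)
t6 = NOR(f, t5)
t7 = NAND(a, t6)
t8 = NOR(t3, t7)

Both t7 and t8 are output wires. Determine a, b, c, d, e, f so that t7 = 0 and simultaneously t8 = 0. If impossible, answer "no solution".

Check with a=1 b=0 c=0 d=0 e=0 f=0:
t1 = AND(e, b) = AND(0, 0) = 0
t2 = NOR(t1, d) = NOR(0, 0) = 1
t3 = NAND(c, t2) = NAND(0, 1) = 1
t4 = NAND(e, t3) = NAND(0, 1) = 1
t5 = NAND(t4, t2) = NAND(1, 1) = 0
t6 = NOR(f, t5) = NOR(0, 0) = 1
t7 = NAND(a, t6) = NAND(1, 1) = 0
t8 = NOR(t3, t7) = NOR(1, 0) = 0
So t7 = 0 and t8 = 0.

a=1 b=0 c=0 d=0 e=0 f=0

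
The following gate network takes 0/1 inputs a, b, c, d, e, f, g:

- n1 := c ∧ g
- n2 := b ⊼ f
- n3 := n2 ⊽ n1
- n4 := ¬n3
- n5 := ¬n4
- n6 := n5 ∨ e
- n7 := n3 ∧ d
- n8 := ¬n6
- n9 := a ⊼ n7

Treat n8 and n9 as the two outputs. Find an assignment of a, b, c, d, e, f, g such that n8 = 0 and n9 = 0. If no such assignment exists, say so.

a=1 b=1 c=0 d=1 e=1 f=1 g=1

Check with a=1 b=1 c=0 d=1 e=1 f=1 g=1:
n1 = c ∧ g = 0 ∧ 1 = 0
n2 = b ⊼ f = 1 ⊼ 1 = 0
n3 = n2 ⊽ n1 = 0 ⊽ 0 = 1
n4 = ¬n3 = ¬1 = 0
n5 = ¬n4 = ¬0 = 1
n6 = n5 ∨ e = 1 ∨ 1 = 1
n7 = n3 ∧ d = 1 ∧ 1 = 1
n8 = ¬n6 = ¬1 = 0
n9 = a ⊼ n7 = 1 ⊼ 1 = 0
So n8 = 0 and n9 = 0.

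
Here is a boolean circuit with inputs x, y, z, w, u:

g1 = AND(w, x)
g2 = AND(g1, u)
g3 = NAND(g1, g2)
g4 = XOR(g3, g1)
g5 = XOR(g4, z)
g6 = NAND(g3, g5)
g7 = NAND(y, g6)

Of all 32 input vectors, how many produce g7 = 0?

g7 = NAND(y, g6) must be 0, so both y = 1 and g6 = 1.
g6 = NAND(g3, g5) must be 1, so at least one of g3, g5 is 0.
Enumerating the 32 input combinations, 9 give g7 = 0 and 23 give g7 = 1.

9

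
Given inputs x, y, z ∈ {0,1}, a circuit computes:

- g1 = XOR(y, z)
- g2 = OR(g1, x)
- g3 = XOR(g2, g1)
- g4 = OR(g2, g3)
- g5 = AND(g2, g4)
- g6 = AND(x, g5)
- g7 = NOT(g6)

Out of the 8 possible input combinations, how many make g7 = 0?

4

g7 = NOT(g6) must be 0, so g6 = 1.
g6 = AND(x, g5) must be 1, so both x = 1 and g5 = 1.
g5 = AND(g2, g4) must be 1, so both g2 = 1 and g4 = 1.
Satisfying assignments:
  x=1, y=0, z=0
  x=1, y=0, z=1
  x=1, y=1, z=0
  x=1, y=1, z=1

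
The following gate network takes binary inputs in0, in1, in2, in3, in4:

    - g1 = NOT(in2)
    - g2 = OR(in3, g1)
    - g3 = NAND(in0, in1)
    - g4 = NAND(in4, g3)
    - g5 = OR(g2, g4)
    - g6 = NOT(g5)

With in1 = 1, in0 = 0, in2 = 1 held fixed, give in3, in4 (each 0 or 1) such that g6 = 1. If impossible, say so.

in3=0 in4=1

g6 = NOT(g5) must be 1, so g5 = 0.
g5 = OR(g2, g4) must be 0, so both g2 = 0 and g4 = 0.
Check with in1 = 1, in0 = 0, in2 = 1 and in3=0, in4=1:
g1 = NOT(in2) = NOT 1 = 0
g2 = OR(in3, g1) = OR(0, 0) = 0
g3 = NAND(in0, in1) = NAND(0, 1) = 1
g4 = NAND(in4, g3) = NAND(1, 1) = 0
g5 = OR(g2, g4) = OR(0, 0) = 0
g6 = NOT(g5) = NOT 0 = 1
So g6 = 1.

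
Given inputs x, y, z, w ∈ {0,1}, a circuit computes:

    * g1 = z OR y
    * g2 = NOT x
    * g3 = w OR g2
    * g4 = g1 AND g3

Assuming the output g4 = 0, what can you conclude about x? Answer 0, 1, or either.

Both values of x occur among assignments with g4 = 0:
  x=0: x=0, y=0, z=0, w=0
  x=1: x=1, y=0, z=0, w=0

either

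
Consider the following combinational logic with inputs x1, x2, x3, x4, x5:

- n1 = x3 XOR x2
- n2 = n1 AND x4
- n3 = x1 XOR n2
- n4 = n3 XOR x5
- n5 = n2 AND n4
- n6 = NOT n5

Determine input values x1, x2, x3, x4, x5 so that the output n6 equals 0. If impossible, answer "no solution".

n6 = NOT n5 must be 0, so n5 = 1.
Check with x1=0 x2=0 x3=1 x4=1 x5=0:
n1 = x3 XOR x2 = 1 XOR 0 = 1
n2 = n1 AND x4 = 1 AND 1 = 1
n3 = x1 XOR n2 = 0 XOR 1 = 1
n4 = n3 XOR x5 = 1 XOR 0 = 1
n5 = n2 AND n4 = 1 AND 1 = 1
n6 = NOT n5 = NOT 1 = 0
So n6 = 0 as required.

x1=0 x2=0 x3=1 x4=1 x5=0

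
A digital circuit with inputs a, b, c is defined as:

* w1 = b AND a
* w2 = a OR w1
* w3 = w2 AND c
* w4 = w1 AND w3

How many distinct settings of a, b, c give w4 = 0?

7

w4 = w1 AND w3 must be 0, so at least one of w1, w3 is 0.
Enumerating the 8 input combinations, 7 give w4 = 0 and 1 give w4 = 1.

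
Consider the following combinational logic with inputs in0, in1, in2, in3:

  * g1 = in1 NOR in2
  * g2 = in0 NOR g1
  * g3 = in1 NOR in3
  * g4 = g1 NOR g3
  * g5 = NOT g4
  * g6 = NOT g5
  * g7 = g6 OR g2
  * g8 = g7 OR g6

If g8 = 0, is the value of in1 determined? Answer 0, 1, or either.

0

g8 = g7 OR g6 must be 0, so both g7 = 0 and g6 = 0.
g7 = g6 OR g2 must be 0, so both g6 = 0 and g2 = 0.
g6 = NOT g5 must be 0, so g5 = 1.
Every assignment with g8 = 0 has in1 = 0; there are 5 such assignment(s).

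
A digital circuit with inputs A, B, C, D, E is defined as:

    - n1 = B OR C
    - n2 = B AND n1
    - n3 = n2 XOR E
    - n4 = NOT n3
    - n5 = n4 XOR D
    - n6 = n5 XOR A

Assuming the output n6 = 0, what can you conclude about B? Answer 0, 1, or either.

either

Both values of B occur among assignments with n6 = 0:
  B=0: A=0, B=0, C=0, D=0, E=1
  B=1: A=0, B=1, C=0, D=0, E=0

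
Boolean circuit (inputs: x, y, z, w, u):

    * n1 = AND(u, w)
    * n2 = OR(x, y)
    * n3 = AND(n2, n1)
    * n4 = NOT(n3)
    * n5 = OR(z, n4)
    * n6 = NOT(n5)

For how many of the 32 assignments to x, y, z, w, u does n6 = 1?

3

n6 = NOT(n5) must be 1, so n5 = 0.
n5 = OR(z, n4) must be 0, so both z = 0 and n4 = 0.
n4 = NOT(n3) must be 0, so n3 = 1.
Satisfying assignments:
  x=0, y=1, z=0, w=1, u=1
  x=1, y=0, z=0, w=1, u=1
  x=1, y=1, z=0, w=1, u=1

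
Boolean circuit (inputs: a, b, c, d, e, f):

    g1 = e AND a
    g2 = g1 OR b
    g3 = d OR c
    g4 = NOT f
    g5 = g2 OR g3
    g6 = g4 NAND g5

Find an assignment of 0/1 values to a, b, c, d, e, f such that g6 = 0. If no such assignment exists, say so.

a=0 b=0 c=1 d=0 e=1 f=0

Check with a=0 b=0 c=1 d=0 e=1 f=0:
g1 = e AND a = 1 AND 0 = 0
g2 = g1 OR b = 0 OR 0 = 0
g3 = d OR c = 0 OR 1 = 1
g4 = NOT f = NOT 0 = 1
g5 = g2 OR g3 = 0 OR 1 = 1
g6 = g4 NAND g5 = 1 NAND 1 = 0
So g6 = 0 as required.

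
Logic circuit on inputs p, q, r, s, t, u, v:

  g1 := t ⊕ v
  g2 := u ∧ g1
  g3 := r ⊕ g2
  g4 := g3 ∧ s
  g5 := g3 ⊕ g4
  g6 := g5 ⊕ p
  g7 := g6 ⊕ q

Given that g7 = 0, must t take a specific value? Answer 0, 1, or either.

either

Both values of t occur among assignments with g7 = 0:
  t=0: p=0, q=0, r=0, s=0, t=0, u=0, v=0
  t=1: p=0, q=0, r=0, s=0, t=1, u=0, v=0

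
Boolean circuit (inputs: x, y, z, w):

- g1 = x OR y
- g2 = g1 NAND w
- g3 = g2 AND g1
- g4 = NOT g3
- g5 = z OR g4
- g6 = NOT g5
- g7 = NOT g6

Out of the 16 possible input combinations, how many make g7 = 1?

g7 = NOT g6 must be 1, so g6 = 0.
g6 = NOT g5 must be 0, so g5 = 1.
Enumerating the 16 input combinations, 13 give g7 = 1 and 3 give g7 = 0.

13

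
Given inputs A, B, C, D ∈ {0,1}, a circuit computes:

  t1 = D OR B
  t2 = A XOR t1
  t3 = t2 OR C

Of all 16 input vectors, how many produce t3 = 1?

t3 = t2 OR C must be 1, so at least one of t2, C is 1.
Enumerating the 16 input combinations, 12 give t3 = 1 and 4 give t3 = 0.

12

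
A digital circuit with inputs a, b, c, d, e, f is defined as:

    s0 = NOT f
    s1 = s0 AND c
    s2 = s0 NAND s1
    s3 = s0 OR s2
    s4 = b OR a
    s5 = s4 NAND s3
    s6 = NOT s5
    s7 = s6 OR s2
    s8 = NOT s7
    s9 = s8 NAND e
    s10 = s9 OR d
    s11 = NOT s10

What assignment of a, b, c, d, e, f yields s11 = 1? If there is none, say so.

a=0, b=0, c=1, d=0, e=1, f=0

s11 = NOT s10 must be 1, so s10 = 0.
Check with a=0, b=0, c=1, d=0, e=1, f=0:
s0 = NOT f = NOT 0 = 1
s1 = s0 AND c = 1 AND 1 = 1
s2 = s0 NAND s1 = 1 NAND 1 = 0
s3 = s0 OR s2 = 1 OR 0 = 1
s4 = b OR a = 0 OR 0 = 0
s5 = s4 NAND s3 = 0 NAND 1 = 1
s6 = NOT s5 = NOT 1 = 0
s7 = s6 OR s2 = 0 OR 0 = 0
s8 = NOT s7 = NOT 0 = 1
s9 = s8 NAND e = 1 NAND 1 = 0
s10 = s9 OR d = 0 OR 0 = 0
s11 = NOT s10 = NOT 0 = 1
So s11 = 1 as required.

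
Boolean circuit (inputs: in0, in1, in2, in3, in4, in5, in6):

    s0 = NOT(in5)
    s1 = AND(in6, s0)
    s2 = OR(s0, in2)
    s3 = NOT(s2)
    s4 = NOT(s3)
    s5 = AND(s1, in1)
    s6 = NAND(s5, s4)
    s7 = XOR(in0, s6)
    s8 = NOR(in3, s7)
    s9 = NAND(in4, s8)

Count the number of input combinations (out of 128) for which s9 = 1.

s9 = NAND(in4, s8) must be 1, so at least one of in4, s8 is 0.
Enumerating the 128 input combinations, 112 give s9 = 1 and 16 give s9 = 0.

112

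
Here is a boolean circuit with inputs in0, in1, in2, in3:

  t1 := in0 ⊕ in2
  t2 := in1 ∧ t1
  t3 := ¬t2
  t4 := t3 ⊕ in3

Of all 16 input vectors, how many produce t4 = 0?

t4 = t3 ⊕ in3 must be 0, so t3 and in3 are equal.
Enumerating the 16 input combinations, 8 give t4 = 0 and 8 give t4 = 1.

8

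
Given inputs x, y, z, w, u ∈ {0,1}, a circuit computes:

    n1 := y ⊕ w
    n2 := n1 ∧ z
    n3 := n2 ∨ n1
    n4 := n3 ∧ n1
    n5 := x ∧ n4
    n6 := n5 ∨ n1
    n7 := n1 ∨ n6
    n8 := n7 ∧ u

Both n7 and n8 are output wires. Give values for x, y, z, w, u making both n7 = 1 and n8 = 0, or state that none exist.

Check with x=1, y=1, z=1, w=0, u=0:
n1 = y ⊕ w = 1 ⊕ 0 = 1
n2 = n1 ∧ z = 1 ∧ 1 = 1
n3 = n2 ∨ n1 = 1 ∨ 1 = 1
n4 = n3 ∧ n1 = 1 ∧ 1 = 1
n5 = x ∧ n4 = 1 ∧ 1 = 1
n6 = n5 ∨ n1 = 1 ∨ 1 = 1
n7 = n1 ∨ n6 = 1 ∨ 1 = 1
n8 = n7 ∧ u = 1 ∧ 0 = 0
So n7 = 1 and n8 = 0.

x=1, y=1, z=1, w=0, u=0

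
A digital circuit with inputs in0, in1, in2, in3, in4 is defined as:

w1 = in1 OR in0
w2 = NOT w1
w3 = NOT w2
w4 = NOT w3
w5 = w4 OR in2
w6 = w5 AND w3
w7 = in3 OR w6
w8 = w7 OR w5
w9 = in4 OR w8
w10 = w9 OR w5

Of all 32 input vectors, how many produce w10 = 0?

3

w10 = w9 OR w5 must be 0, so both w9 = 0 and w5 = 0.
Enumerating the 32 input combinations, 3 give w10 = 0 and 29 give w10 = 1.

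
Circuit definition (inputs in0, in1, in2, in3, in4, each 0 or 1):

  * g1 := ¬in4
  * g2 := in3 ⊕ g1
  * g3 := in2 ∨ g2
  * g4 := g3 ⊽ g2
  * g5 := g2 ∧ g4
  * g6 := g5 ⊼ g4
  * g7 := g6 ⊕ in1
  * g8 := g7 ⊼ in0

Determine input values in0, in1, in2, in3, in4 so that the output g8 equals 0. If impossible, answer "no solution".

Check with in0=1, in1=0, in2=1, in3=0, in4=1:
g1 = ¬in4 = ¬1 = 0
g2 = in3 ⊕ g1 = 0 ⊕ 0 = 0
g3 = in2 ∨ g2 = 1 ∨ 0 = 1
g4 = g3 ⊽ g2 = 1 ⊽ 0 = 0
g5 = g2 ∧ g4 = 0 ∧ 0 = 0
g6 = g5 ⊼ g4 = 0 ⊼ 0 = 1
g7 = g6 ⊕ in1 = 1 ⊕ 0 = 1
g8 = g7 ⊼ in0 = 1 ⊼ 1 = 0
So g8 = 0 as required.

in0=1, in1=0, in2=1, in3=0, in4=1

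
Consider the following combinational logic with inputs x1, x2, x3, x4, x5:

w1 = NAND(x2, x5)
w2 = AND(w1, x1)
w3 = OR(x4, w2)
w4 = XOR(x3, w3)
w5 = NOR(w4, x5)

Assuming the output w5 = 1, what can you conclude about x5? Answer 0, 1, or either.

0

w5 = NOR(w4, x5) must be 1, so both w4 = 0 and x5 = 0.
Every assignment with w5 = 1 has x5 = 0; there are 8 such assignment(s).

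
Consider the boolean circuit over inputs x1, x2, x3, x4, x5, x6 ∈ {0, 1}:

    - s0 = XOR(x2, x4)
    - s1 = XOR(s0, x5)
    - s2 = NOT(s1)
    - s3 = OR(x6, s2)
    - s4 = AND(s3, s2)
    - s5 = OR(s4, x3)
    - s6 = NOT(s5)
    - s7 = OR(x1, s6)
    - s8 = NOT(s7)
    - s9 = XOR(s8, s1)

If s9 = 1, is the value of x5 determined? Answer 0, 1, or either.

Both values of x5 occur among assignments with s9 = 1:
  x5=0: x1=0, x2=0, x3=0, x4=0, x5=0, x6=0
  x5=1: x1=0, x2=0, x3=0, x4=0, x5=1, x6=0

either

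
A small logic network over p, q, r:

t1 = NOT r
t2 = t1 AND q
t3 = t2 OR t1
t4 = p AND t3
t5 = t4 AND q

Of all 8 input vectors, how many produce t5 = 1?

t5 = t4 AND q must be 1, so both t4 = 1 and q = 1.
Satisfying assignments:
  p=1, q=1, r=0

1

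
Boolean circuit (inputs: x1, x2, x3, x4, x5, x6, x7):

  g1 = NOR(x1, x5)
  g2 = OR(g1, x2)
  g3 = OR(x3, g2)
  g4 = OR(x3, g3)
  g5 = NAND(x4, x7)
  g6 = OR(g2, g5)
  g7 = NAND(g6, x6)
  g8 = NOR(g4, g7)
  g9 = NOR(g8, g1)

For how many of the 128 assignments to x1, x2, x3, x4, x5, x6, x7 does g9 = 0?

41

g9 = NOR(g8, g1) must be 0, so at least one of g8, g1 is 1.
Enumerating the 128 input combinations, 41 give g9 = 0 and 87 give g9 = 1.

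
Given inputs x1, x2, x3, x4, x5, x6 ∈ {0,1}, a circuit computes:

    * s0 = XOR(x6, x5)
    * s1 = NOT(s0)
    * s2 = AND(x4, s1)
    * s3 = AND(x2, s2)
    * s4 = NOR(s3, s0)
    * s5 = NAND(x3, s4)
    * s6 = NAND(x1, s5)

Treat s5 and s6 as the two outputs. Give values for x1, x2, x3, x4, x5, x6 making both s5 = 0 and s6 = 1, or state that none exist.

Check with x1=0, x2=0, x3=1, x4=1, x5=0, x6=0:
s0 = XOR(x6, x5) = XOR(0, 0) = 0
s1 = NOT(s0) = NOT 0 = 1
s2 = AND(x4, s1) = AND(1, 1) = 1
s3 = AND(x2, s2) = AND(0, 1) = 0
s4 = NOR(s3, s0) = NOR(0, 0) = 1
s5 = NAND(x3, s4) = NAND(1, 1) = 0
s6 = NAND(x1, s5) = NAND(0, 0) = 1
So s5 = 0 and s6 = 1.

x1=0, x2=0, x3=1, x4=1, x5=0, x6=0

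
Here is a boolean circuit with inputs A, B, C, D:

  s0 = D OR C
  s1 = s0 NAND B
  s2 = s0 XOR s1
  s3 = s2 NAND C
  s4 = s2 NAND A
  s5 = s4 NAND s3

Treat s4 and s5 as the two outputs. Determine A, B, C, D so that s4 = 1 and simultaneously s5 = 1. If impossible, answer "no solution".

A=0, B=1, C=1, D=1

Check with A=0, B=1, C=1, D=1:
s0 = D OR C = 1 OR 1 = 1
s1 = s0 NAND B = 1 NAND 1 = 0
s2 = s0 XOR s1 = 1 XOR 0 = 1
s3 = s2 NAND C = 1 NAND 1 = 0
s4 = s2 NAND A = 1 NAND 0 = 1
s5 = s4 NAND s3 = 1 NAND 0 = 1
So s4 = 1 and s5 = 1.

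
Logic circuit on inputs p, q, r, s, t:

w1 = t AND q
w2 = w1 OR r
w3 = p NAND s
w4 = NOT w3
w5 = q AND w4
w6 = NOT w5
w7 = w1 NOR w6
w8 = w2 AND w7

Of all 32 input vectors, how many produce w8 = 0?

31

w8 = w2 AND w7 must be 0, so at least one of w2, w7 is 0.
Enumerating the 32 input combinations, 31 give w8 = 0 and 1 give w8 = 1.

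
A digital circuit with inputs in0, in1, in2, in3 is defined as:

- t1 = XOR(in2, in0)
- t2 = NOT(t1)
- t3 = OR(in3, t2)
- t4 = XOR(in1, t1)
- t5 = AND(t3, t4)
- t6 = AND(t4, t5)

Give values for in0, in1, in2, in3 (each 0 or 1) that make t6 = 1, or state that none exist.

in0=1 in1=1 in2=1 in3=1

t6 = AND(t4, t5) must be 1, so both t4 = 1 and t5 = 1.
t4 = XOR(in1, t1) must be 1, so in1 and t1 differ.
t5 = AND(t3, t4) must be 1, so both t3 = 1 and t4 = 1.
Check with in0=1 in1=1 in2=1 in3=1:
t1 = XOR(in2, in0) = XOR(1, 1) = 0
t2 = NOT(t1) = NOT 0 = 1
t3 = OR(in3, t2) = OR(1, 1) = 1
t4 = XOR(in1, t1) = XOR(1, 0) = 1
t5 = AND(t3, t4) = AND(1, 1) = 1
t6 = AND(t4, t5) = AND(1, 1) = 1
So t6 = 1 as required.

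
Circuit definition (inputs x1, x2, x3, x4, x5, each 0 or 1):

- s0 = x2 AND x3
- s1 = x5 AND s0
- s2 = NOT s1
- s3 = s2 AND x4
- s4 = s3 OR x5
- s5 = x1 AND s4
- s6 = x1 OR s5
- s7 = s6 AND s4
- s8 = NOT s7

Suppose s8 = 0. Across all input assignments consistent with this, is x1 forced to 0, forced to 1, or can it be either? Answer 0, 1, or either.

s8 = NOT s7 must be 0, so s7 = 1.
s7 = s6 AND s4 must be 1, so both s6 = 1 and s4 = 1.
s6 = x1 OR s5 must be 1, so at least one of x1, s5 is 1.
Every assignment with s8 = 0 has x1 = 1; there are 12 such assignment(s).

1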